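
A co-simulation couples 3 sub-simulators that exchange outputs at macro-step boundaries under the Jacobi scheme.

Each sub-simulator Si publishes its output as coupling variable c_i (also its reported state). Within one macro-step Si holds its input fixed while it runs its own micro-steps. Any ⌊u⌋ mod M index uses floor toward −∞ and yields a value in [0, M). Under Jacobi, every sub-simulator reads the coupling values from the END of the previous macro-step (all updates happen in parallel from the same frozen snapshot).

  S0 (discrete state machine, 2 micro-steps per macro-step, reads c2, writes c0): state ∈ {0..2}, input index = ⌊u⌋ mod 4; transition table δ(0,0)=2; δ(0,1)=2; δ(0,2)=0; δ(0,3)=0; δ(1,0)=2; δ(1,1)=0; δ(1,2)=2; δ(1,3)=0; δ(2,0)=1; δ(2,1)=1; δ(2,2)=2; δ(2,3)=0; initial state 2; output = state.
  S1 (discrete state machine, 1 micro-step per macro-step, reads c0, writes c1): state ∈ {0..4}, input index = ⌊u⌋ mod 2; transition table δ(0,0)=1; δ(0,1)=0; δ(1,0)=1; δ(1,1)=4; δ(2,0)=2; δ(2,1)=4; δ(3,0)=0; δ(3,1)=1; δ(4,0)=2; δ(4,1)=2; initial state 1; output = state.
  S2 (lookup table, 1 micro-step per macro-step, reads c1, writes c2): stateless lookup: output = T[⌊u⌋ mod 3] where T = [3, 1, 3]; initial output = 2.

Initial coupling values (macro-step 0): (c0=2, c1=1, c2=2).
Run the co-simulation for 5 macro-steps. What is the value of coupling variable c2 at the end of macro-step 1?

c2 at macro-step 1 = 1

macro 1: S0 reads c2=2 → after 2×micro: 2; S1 reads c0=2 → after 1×micro: 1; S2 reads c1=1 → after 1×micro: 1 ⇒ (c0=2, c1=1, c2=1)
macro 2: S0 reads c2=1 → after 2×micro: 0; S1 reads c0=2 → after 1×micro: 1; S2 reads c1=1 → after 1×micro: 1 ⇒ (c0=0, c1=1, c2=1)
macro 3: S0 reads c2=1 → after 2×micro: 1; S1 reads c0=0 → after 1×micro: 1; S2 reads c1=1 → after 1×micro: 1 ⇒ (c0=1, c1=1, c2=1)
macro 4: S0 reads c2=1 → after 2×micro: 2; S1 reads c0=1 → after 1×micro: 4; S2 reads c1=1 → after 1×micro: 1 ⇒ (c0=2, c1=4, c2=1)
macro 5: S0 reads c2=1 → after 2×micro: 0; S1 reads c0=2 → after 1×micro: 2; S2 reads c1=4 → after 1×micro: 1 ⇒ (c0=0, c1=2, c2=1)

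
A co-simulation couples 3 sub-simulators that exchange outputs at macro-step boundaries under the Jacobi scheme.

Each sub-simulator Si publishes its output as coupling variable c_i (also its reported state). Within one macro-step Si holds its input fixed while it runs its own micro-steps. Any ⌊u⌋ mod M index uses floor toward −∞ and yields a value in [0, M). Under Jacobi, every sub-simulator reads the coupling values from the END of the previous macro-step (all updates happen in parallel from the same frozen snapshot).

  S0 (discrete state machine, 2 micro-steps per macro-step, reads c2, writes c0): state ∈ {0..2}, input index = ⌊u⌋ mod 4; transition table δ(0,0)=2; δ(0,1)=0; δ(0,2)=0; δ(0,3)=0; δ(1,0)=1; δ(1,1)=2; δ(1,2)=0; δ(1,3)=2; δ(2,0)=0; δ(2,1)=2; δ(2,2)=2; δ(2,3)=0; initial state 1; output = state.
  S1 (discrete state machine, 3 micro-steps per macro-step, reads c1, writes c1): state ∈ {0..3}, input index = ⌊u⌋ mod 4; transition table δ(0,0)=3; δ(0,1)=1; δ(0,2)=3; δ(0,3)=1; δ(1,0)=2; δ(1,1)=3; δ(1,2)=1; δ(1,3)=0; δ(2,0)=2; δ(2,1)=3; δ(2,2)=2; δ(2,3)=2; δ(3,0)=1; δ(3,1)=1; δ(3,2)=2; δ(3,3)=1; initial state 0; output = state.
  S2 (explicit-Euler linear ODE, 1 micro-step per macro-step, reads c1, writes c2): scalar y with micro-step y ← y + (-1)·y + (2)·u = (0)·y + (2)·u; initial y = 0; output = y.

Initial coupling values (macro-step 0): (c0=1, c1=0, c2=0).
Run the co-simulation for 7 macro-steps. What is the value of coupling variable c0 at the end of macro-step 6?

macro 1: S0 reads c2=0 → after 2×micro: 1; S1 reads c1=0 → after 3×micro: 2; S2 reads c1=0 → after 1×micro: 0 ⇒ (c0=1, c1=2, c2=0)
macro 2: S0 reads c2=0 → after 2×micro: 1; S1 reads c1=2 → after 3×micro: 2; S2 reads c1=2 → after 1×micro: 4 ⇒ (c0=1, c1=2, c2=4)
macro 3: S0 reads c2=4 → after 2×micro: 1; S1 reads c1=2 → after 3×micro: 2; S2 reads c1=2 → after 1×micro: 4 ⇒ (c0=1, c1=2, c2=4)
macro 4: S0 reads c2=4 → after 2×micro: 1; S1 reads c1=2 → after 3×micro: 2; S2 reads c1=2 → after 1×micro: 4 ⇒ (c0=1, c1=2, c2=4)
macro 5: S0 reads c2=4 → after 2×micro: 1; S1 reads c1=2 → after 3×micro: 2; S2 reads c1=2 → after 1×micro: 4 ⇒ (c0=1, c1=2, c2=4)
macro 6: S0 reads c2=4 → after 2×micro: 1; S1 reads c1=2 → after 3×micro: 2; S2 reads c1=2 → after 1×micro: 4 ⇒ (c0=1, c1=2, c2=4)
macro 7: S0 reads c2=4 → after 2×micro: 1; S1 reads c1=2 → after 3×micro: 2; S2 reads c1=2 → after 1×micro: 4 ⇒ (c0=1, c1=2, c2=4)

c0 at macro-step 6 = 1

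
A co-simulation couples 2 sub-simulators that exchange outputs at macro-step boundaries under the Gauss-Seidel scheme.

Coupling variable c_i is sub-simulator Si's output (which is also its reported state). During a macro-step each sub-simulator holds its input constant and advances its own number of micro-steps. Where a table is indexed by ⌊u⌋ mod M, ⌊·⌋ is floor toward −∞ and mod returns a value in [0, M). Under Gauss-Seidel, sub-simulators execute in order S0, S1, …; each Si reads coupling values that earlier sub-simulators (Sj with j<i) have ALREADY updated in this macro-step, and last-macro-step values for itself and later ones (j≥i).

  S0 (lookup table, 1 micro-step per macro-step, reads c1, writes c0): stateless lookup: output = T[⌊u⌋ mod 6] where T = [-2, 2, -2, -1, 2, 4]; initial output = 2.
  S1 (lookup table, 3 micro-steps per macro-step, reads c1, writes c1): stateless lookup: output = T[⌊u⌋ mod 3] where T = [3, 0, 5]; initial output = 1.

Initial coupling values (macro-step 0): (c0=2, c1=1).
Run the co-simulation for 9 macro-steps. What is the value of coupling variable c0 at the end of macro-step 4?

macro 1: S0 reads c1=1 → after 1×micro: 2; S1 reads c1=1 → after 3×micro: 0 ⇒ (c0=2, c1=0)
macro 2: S0 reads c1=0 → after 1×micro: -2; S1 reads c1=0 → after 3×micro: 3 ⇒ (c0=-2, c1=3)
macro 3: S0 reads c1=3 → after 1×micro: -1; S1 reads c1=3 → after 3×micro: 3 ⇒ (c0=-1, c1=3)
macro 4: S0 reads c1=3 → after 1×micro: -1; S1 reads c1=3 → after 3×micro: 3 ⇒ (c0=-1, c1=3)
macro 5: S0 reads c1=3 → after 1×micro: -1; S1 reads c1=3 → after 3×micro: 3 ⇒ (c0=-1, c1=3)
macro 6: S0 reads c1=3 → after 1×micro: -1; S1 reads c1=3 → after 3×micro: 3 ⇒ (c0=-1, c1=3)
macro 7: S0 reads c1=3 → after 1×micro: -1; S1 reads c1=3 → after 3×micro: 3 ⇒ (c0=-1, c1=3)
macro 8: S0 reads c1=3 → after 1×micro: -1; S1 reads c1=3 → after 3×micro: 3 ⇒ (c0=-1, c1=3)
macro 9: S0 reads c1=3 → after 1×micro: -1; S1 reads c1=3 → after 3×micro: 3 ⇒ (c0=-1, c1=3)

c0 at macro-step 4 = -1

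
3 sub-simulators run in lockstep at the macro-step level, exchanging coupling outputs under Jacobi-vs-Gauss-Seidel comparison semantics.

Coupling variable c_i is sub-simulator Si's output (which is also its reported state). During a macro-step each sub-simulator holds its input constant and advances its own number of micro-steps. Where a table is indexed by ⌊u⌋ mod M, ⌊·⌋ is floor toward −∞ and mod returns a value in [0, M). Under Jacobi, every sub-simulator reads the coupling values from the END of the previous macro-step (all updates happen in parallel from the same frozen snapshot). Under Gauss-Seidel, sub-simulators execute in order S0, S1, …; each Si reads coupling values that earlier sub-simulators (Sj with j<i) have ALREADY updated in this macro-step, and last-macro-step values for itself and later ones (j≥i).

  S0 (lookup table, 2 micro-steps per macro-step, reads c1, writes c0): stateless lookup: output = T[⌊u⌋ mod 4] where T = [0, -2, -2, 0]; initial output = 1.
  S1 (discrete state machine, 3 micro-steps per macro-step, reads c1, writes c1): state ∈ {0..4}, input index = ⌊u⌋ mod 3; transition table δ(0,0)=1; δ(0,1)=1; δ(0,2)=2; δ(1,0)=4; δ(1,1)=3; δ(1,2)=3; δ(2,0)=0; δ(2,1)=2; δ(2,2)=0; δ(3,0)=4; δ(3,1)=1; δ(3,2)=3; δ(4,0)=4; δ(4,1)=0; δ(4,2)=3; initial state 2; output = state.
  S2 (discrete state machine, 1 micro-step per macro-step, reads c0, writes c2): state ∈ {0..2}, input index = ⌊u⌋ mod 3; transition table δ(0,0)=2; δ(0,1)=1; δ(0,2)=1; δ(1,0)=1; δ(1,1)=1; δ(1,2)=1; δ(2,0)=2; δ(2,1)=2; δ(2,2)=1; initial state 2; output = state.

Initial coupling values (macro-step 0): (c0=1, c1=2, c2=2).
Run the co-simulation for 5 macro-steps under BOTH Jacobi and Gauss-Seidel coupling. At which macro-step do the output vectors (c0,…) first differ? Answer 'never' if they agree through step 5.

[Jacobi] macro 1: S0 reads c1=2 → after 2×micro: -2; S1 reads c1=2 → after 3×micro: 0; S2 reads c0=1 → after 1×micro: 2 ⇒ (c0=-2, c1=0, c2=2)
[Jacobi] macro 2: S0 reads c1=0 → after 2×micro: 0; S1 reads c1=0 → after 3×micro: 4; S2 reads c0=-2 → after 1×micro: 2 ⇒ (c0=0, c1=4, c2=2)
[Jacobi] macro 3: S0 reads c1=4 → after 2×micro: 0; S1 reads c1=4 → after 3×micro: 3; S2 reads c0=0 → after 1×micro: 2 ⇒ (c0=0, c1=3, c2=2)
[Jacobi] macro 4: S0 reads c1=3 → after 2×micro: 0; S1 reads c1=3 → after 3×micro: 4; S2 reads c0=0 → after 1×micro: 2 ⇒ (c0=0, c1=4, c2=2)
[Jacobi] macro 5: S0 reads c1=4 → after 2×micro: 0; S1 reads c1=4 → after 3×micro: 3; S2 reads c0=0 → after 1×micro: 2 ⇒ (c0=0, c1=3, c2=2)
[Gauss-Seidel] macro 1: S0 reads c1=2 → after 2×micro: -2; S1 reads c1=2 → after 3×micro: 0; S2 reads c0=-2 → after 1×micro: 2 ⇒ (c0=-2, c1=0, c2=2)
[Gauss-Seidel] macro 2: S0 reads c1=0 → after 2×micro: 0; S1 reads c1=0 → after 3×micro: 4; S2 reads c0=0 → after 1×micro: 2 ⇒ (c0=0, c1=4, c2=2)
[Gauss-Seidel] macro 3: S0 reads c1=4 → after 2×micro: 0; S1 reads c1=4 → after 3×micro: 3; S2 reads c0=0 → after 1×micro: 2 ⇒ (c0=0, c1=3, c2=2)
[Gauss-Seidel] macro 4: S0 reads c1=3 → after 2×micro: 0; S1 reads c1=3 → after 3×micro: 4; S2 reads c0=0 → after 1×micro: 2 ⇒ (c0=0, c1=4, c2=2)
[Gauss-Seidel] macro 5: S0 reads c1=4 → after 2×micro: 0; S1 reads c1=4 → after 3×micro: 3; S2 reads c0=0 → after 1×micro: 2 ⇒ (c0=0, c1=3, c2=2)

first divergence at macro-step: never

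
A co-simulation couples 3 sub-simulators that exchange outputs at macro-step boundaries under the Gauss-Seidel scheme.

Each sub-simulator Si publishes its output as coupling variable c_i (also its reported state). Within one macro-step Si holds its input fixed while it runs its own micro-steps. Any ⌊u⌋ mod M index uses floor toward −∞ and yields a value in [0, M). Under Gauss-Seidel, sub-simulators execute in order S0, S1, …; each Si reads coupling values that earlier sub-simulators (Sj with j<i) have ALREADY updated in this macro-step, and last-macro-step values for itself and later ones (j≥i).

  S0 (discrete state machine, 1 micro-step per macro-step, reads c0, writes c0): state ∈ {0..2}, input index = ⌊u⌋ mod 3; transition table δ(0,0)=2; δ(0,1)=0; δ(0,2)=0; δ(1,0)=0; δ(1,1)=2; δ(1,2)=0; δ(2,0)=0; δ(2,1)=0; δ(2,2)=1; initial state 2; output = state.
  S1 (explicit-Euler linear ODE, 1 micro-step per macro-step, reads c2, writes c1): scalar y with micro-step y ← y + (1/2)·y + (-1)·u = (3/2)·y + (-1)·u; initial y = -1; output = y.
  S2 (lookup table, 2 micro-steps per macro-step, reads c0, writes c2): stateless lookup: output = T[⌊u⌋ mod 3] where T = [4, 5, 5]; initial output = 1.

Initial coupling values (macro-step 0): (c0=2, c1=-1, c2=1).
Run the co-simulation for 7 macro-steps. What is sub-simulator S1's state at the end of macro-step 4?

macro 1: S0 reads c0=2 → after 1×micro: 1; S1 reads c2=1 → after 1×micro: -5/2; S2 reads c0=1 → after 2×micro: 5 ⇒ (c0=1, c1=-5/2, c2=5)
macro 2: S0 reads c0=1 → after 1×micro: 2; S1 reads c2=5 → after 1×micro: -35/4; S2 reads c0=2 → after 2×micro: 5 ⇒ (c0=2, c1=-35/4, c2=5)
macro 3: S0 reads c0=2 → after 1×micro: 1; S1 reads c2=5 → after 1×micro: -145/8; S2 reads c0=1 → after 2×micro: 5 ⇒ (c0=1, c1=-145/8, c2=5)
macro 4: S0 reads c0=1 → after 1×micro: 2; S1 reads c2=5 → after 1×micro: -515/16; S2 reads c0=2 → after 2×micro: 5 ⇒ (c0=2, c1=-515/16, c2=5)
macro 5: S0 reads c0=2 → after 1×micro: 1; S1 reads c2=5 → after 1×micro: -1705/32; S2 reads c0=1 → after 2×micro: 5 ⇒ (c0=1, c1=-1705/32, c2=5)
macro 6: S0 reads c0=1 → after 1×micro: 2; S1 reads c2=5 → after 1×micro: -5435/64; S2 reads c0=2 → after 2×micro: 5 ⇒ (c0=2, c1=-5435/64, c2=5)
macro 7: S0 reads c0=2 → after 1×micro: 1; S1 reads c2=5 → after 1×micro: -16945/128; S2 reads c0=1 → after 2×micro: 5 ⇒ (c0=1, c1=-16945/128, c2=5)

S1 state at macro-step 4 = -515/16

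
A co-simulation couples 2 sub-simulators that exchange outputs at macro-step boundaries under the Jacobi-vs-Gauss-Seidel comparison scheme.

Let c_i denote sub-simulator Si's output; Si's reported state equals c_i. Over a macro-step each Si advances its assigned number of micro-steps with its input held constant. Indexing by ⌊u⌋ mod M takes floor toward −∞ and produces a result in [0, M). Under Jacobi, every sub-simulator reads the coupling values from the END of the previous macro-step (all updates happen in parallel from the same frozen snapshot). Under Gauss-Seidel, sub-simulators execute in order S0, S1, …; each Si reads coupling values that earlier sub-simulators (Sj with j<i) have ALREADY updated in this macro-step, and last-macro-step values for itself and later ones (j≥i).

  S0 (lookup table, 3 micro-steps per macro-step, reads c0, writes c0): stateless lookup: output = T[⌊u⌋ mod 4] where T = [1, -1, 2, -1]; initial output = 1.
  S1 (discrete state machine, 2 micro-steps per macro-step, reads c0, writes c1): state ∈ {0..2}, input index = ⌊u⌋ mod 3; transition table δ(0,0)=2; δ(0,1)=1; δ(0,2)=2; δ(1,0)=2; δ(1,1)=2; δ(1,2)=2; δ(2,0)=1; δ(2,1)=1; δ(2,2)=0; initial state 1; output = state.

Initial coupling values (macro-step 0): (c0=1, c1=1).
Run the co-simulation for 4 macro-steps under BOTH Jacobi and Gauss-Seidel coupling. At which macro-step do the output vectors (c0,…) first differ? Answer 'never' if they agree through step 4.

first divergence at macro-step: 1

[Jacobi] macro 1: S0 reads c0=1 → after 3×micro: -1; S1 reads c0=1 → after 2×micro: 1 ⇒ (c0=-1, c1=1)
[Jacobi] macro 2: S0 reads c0=-1 → after 3×micro: -1; S1 reads c0=-1 → after 2×micro: 0 ⇒ (c0=-1, c1=0)
[Jacobi] macro 3: S0 reads c0=-1 → after 3×micro: -1; S1 reads c0=-1 → after 2×micro: 0 ⇒ (c0=-1, c1=0)
[Jacobi] macro 4: S0 reads c0=-1 → after 3×micro: -1; S1 reads c0=-1 → after 2×micro: 0 ⇒ (c0=-1, c1=0)
[Gauss-Seidel] macro 1: S0 reads c0=1 → after 3×micro: -1; S1 reads c0=-1 → after 2×micro: 0 ⇒ (c0=-1, c1=0)
[Gauss-Seidel] macro 2: S0 reads c0=-1 → after 3×micro: -1; S1 reads c0=-1 → after 2×micro: 0 ⇒ (c0=-1, c1=0)
[Gauss-Seidel] macro 3: S0 reads c0=-1 → after 3×micro: -1; S1 reads c0=-1 → after 2×micro: 0 ⇒ (c0=-1, c1=0)
[Gauss-Seidel] macro 4: S0 reads c0=-1 → after 3×micro: -1; S1 reads c0=-1 → after 2×micro: 0 ⇒ (c0=-1, c1=0)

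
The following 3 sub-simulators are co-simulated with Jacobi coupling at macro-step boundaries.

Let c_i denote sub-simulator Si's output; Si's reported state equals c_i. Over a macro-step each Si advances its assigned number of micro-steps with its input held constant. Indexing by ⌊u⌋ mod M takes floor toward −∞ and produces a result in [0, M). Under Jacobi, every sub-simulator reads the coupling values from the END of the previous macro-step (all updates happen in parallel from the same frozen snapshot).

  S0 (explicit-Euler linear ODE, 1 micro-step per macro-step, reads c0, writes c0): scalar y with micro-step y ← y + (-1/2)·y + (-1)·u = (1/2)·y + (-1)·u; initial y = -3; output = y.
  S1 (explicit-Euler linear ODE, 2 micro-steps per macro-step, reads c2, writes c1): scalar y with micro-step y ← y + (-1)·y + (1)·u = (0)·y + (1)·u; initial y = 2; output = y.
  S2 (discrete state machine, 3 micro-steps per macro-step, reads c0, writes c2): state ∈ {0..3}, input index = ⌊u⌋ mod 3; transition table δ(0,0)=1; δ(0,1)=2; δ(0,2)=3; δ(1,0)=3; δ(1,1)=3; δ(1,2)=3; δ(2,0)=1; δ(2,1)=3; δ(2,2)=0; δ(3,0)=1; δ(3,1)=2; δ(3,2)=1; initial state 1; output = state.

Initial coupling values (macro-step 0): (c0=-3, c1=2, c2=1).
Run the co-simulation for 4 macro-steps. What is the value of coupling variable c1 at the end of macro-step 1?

c1 at macro-step 1 = 1

macro 1: S0 reads c0=-3 → after 1×micro: 3/2; S1 reads c2=1 → after 2×micro: 1; S2 reads c0=-3 → after 3×micro: 3 ⇒ (c0=3/2, c1=1, c2=3)
macro 2: S0 reads c0=3/2 → after 1×micro: -3/4; S1 reads c2=3 → after 2×micro: 3; S2 reads c0=3/2 → after 3×micro: 2 ⇒ (c0=-3/4, c1=3, c2=2)
macro 3: S0 reads c0=-3/4 → after 1×micro: 3/8; S1 reads c2=2 → after 2×micro: 2; S2 reads c0=-3/4 → after 3×micro: 1 ⇒ (c0=3/8, c1=2, c2=1)
macro 4: S0 reads c0=3/8 → after 1×micro: -3/16; S1 reads c2=1 → after 2×micro: 1; S2 reads c0=3/8 → after 3×micro: 3 ⇒ (c0=-3/16, c1=1, c2=3)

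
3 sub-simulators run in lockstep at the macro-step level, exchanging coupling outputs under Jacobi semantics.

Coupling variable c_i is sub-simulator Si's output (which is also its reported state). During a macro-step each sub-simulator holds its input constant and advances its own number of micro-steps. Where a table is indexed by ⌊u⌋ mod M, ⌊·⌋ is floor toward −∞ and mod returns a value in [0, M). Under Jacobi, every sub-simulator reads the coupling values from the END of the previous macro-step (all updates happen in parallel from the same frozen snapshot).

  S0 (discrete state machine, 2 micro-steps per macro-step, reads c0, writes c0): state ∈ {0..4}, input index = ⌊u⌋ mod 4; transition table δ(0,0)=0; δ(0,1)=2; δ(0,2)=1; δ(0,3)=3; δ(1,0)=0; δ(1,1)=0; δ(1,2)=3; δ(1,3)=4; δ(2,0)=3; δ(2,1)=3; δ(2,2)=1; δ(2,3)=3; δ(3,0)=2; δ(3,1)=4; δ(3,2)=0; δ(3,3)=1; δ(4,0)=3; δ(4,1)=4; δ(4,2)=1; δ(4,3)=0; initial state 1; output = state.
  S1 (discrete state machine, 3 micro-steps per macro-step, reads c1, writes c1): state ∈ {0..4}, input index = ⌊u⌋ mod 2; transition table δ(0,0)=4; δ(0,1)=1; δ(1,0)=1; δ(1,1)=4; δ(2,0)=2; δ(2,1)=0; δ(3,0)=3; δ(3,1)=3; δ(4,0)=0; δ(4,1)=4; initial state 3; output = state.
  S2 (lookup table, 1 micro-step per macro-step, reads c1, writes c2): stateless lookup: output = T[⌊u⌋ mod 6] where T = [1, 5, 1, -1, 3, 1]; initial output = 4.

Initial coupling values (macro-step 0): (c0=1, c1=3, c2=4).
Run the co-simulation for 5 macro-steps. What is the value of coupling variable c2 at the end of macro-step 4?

macro 1: S0 reads c0=1 → after 2×micro: 2; S1 reads c1=3 → after 3×micro: 3; S2 reads c1=3 → after 1×micro: -1 ⇒ (c0=2, c1=3, c2=-1)
macro 2: S0 reads c0=2 → after 2×micro: 3; S1 reads c1=3 → after 3×micro: 3; S2 reads c1=3 → after 1×micro: -1 ⇒ (c0=3, c1=3, c2=-1)
macro 3: S0 reads c0=3 → after 2×micro: 4; S1 reads c1=3 → after 3×micro: 3; S2 reads c1=3 → after 1×micro: -1 ⇒ (c0=4, c1=3, c2=-1)
macro 4: S0 reads c0=4 → after 2×micro: 2; S1 reads c1=3 → after 3×micro: 3; S2 reads c1=3 → after 1×micro: -1 ⇒ (c0=2, c1=3, c2=-1)
macro 5: S0 reads c0=2 → after 2×micro: 3; S1 reads c1=3 → after 3×micro: 3; S2 reads c1=3 → after 1×micro: -1 ⇒ (c0=3, c1=3, c2=-1)

c2 at macro-step 4 = -1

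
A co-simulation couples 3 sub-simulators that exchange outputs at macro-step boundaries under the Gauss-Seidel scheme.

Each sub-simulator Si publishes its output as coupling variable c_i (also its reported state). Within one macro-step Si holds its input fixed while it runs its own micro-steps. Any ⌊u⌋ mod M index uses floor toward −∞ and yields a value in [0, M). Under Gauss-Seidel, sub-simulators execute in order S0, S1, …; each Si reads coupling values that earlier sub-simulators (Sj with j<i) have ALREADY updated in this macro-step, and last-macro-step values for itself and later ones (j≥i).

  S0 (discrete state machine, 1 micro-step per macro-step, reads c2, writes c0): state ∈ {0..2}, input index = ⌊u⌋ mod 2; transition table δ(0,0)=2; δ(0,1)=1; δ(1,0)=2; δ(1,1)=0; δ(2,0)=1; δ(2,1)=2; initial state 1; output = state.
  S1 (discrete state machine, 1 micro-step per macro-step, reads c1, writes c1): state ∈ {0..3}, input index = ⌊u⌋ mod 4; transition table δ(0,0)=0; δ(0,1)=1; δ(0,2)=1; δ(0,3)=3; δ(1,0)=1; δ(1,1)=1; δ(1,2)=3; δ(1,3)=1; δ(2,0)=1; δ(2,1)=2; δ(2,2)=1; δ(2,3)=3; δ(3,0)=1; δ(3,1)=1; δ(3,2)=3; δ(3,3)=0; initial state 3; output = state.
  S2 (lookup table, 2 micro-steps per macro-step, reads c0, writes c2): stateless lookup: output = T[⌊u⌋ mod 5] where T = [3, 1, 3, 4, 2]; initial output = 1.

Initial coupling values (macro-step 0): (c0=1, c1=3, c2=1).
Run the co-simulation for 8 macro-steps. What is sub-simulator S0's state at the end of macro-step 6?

S0 state at macro-step 6 = 1

macro 1: S0 reads c2=1 → after 1×micro: 0; S1 reads c1=3 → after 1×micro: 0; S2 reads c0=0 → after 2×micro: 3 ⇒ (c0=0, c1=0, c2=3)
macro 2: S0 reads c2=3 → after 1×micro: 1; S1 reads c1=0 → after 1×micro: 0; S2 reads c0=1 → after 2×micro: 1 ⇒ (c0=1, c1=0, c2=1)
macro 3: S0 reads c2=1 → after 1×micro: 0; S1 reads c1=0 → after 1×micro: 0; S2 reads c0=0 → after 2×micro: 3 ⇒ (c0=0, c1=0, c2=3)
macro 4: S0 reads c2=3 → after 1×micro: 1; S1 reads c1=0 → after 1×micro: 0; S2 reads c0=1 → after 2×micro: 1 ⇒ (c0=1, c1=0, c2=1)
macro 5: S0 reads c2=1 → after 1×micro: 0; S1 reads c1=0 → after 1×micro: 0; S2 reads c0=0 → after 2×micro: 3 ⇒ (c0=0, c1=0, c2=3)
macro 6: S0 reads c2=3 → after 1×micro: 1; S1 reads c1=0 → after 1×micro: 0; S2 reads c0=1 → after 2×micro: 1 ⇒ (c0=1, c1=0, c2=1)
macro 7: S0 reads c2=1 → after 1×micro: 0; S1 reads c1=0 → after 1×micro: 0; S2 reads c0=0 → after 2×micro: 3 ⇒ (c0=0, c1=0, c2=3)
macro 8: S0 reads c2=3 → after 1×micro: 1; S1 reads c1=0 → after 1×micro: 0; S2 reads c0=1 → after 2×micro: 1 ⇒ (c0=1, c1=0, c2=1)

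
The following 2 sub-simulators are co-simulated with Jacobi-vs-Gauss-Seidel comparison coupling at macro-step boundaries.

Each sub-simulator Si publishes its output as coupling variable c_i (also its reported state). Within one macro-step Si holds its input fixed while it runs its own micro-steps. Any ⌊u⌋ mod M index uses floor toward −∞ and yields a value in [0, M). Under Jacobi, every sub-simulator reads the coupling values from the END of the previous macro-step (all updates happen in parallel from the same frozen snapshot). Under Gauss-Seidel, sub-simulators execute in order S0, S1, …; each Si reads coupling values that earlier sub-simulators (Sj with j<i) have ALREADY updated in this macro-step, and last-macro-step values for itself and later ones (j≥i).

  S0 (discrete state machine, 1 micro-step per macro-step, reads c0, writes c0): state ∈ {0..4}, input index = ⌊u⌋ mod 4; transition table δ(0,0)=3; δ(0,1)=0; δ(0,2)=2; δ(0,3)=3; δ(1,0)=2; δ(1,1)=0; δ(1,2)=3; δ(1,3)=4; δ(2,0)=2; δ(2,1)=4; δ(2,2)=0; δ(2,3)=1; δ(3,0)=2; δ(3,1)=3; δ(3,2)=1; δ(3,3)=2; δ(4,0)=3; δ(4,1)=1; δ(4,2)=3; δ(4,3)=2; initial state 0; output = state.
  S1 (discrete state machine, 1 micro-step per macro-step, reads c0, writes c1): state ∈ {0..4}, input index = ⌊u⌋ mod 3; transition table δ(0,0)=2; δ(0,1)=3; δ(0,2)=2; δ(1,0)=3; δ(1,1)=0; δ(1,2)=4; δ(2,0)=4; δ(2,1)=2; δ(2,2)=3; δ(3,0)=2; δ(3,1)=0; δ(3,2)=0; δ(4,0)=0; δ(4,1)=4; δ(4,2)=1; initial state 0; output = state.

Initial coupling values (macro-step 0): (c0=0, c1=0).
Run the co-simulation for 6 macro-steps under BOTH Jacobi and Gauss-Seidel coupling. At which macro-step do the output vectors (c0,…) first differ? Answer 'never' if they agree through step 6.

first divergence at macro-step: 2

[Jacobi] macro 1: S0 reads c0=0 → after 1×micro: 3; S1 reads c0=0 → after 1×micro: 2 ⇒ (c0=3, c1=2)
[Jacobi] macro 2: S0 reads c0=3 → after 1×micro: 2; S1 reads c0=3 → after 1×micro: 4 ⇒ (c0=2, c1=4)
[Jacobi] macro 3: S0 reads c0=2 → after 1×micro: 0; S1 reads c0=2 → after 1×micro: 1 ⇒ (c0=0, c1=1)
[Jacobi] macro 4: S0 reads c0=0 → after 1×micro: 3; S1 reads c0=0 → after 1×micro: 3 ⇒ (c0=3, c1=3)
[Jacobi] macro 5: S0 reads c0=3 → after 1×micro: 2; S1 reads c0=3 → after 1×micro: 2 ⇒ (c0=2, c1=2)
[Jacobi] macro 6: S0 reads c0=2 → after 1×micro: 0; S1 reads c0=2 → after 1×micro: 3 ⇒ (c0=0, c1=3)
[Gauss-Seidel] macro 1: S0 reads c0=0 → after 1×micro: 3; S1 reads c0=3 → after 1×micro: 2 ⇒ (c0=3, c1=2)
[Gauss-Seidel] macro 2: S0 reads c0=3 → after 1×micro: 2; S1 reads c0=2 → after 1×micro: 3 ⇒ (c0=2, c1=3)
[Gauss-Seidel] macro 3: S0 reads c0=2 → after 1×micro: 0; S1 reads c0=0 → after 1×micro: 2 ⇒ (c0=0, c1=2)
[Gauss-Seidel] macro 4: S0 reads c0=0 → after 1×micro: 3; S1 reads c0=3 → after 1×micro: 4 ⇒ (c0=3, c1=4)
[Gauss-Seidel] macro 5: S0 reads c0=3 → after 1×micro: 2; S1 reads c0=2 → after 1×micro: 1 ⇒ (c0=2, c1=1)
[Gauss-Seidel] macro 6: S0 reads c0=2 → after 1×micro: 0; S1 reads c0=0 → after 1×micro: 3 ⇒ (c0=0, c1=3)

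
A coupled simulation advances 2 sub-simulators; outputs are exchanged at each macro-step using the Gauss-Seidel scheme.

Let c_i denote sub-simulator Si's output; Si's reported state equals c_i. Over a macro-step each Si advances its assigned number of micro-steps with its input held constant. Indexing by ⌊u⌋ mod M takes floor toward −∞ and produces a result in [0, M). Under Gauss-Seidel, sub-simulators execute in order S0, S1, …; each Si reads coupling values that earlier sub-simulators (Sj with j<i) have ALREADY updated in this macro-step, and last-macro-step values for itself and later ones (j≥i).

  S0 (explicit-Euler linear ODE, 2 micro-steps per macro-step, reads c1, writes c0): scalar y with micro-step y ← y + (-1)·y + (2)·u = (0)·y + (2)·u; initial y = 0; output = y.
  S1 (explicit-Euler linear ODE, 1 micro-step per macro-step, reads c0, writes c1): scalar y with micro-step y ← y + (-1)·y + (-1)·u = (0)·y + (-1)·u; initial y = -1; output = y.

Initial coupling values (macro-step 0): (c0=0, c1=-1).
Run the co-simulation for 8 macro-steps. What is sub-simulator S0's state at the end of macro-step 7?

S0 state at macro-step 7 = -128

macro 1: S0 reads c1=-1 → after 2×micro: -2; S1 reads c0=-2 → after 1×micro: 2 ⇒ (c0=-2, c1=2)
macro 2: S0 reads c1=2 → after 2×micro: 4; S1 reads c0=4 → after 1×micro: -4 ⇒ (c0=4, c1=-4)
macro 3: S0 reads c1=-4 → after 2×micro: -8; S1 reads c0=-8 → after 1×micro: 8 ⇒ (c0=-8, c1=8)
macro 4: S0 reads c1=8 → after 2×micro: 16; S1 reads c0=16 → after 1×micro: -16 ⇒ (c0=16, c1=-16)
macro 5: S0 reads c1=-16 → after 2×micro: -32; S1 reads c0=-32 → after 1×micro: 32 ⇒ (c0=-32, c1=32)
macro 6: S0 reads c1=32 → after 2×micro: 64; S1 reads c0=64 → after 1×micro: -64 ⇒ (c0=64, c1=-64)
macro 7: S0 reads c1=-64 → after 2×micro: -128; S1 reads c0=-128 → after 1×micro: 128 ⇒ (c0=-128, c1=128)
macro 8: S0 reads c1=128 → after 2×micro: 256; S1 reads c0=256 → after 1×micro: -256 ⇒ (c0=256, c1=-256)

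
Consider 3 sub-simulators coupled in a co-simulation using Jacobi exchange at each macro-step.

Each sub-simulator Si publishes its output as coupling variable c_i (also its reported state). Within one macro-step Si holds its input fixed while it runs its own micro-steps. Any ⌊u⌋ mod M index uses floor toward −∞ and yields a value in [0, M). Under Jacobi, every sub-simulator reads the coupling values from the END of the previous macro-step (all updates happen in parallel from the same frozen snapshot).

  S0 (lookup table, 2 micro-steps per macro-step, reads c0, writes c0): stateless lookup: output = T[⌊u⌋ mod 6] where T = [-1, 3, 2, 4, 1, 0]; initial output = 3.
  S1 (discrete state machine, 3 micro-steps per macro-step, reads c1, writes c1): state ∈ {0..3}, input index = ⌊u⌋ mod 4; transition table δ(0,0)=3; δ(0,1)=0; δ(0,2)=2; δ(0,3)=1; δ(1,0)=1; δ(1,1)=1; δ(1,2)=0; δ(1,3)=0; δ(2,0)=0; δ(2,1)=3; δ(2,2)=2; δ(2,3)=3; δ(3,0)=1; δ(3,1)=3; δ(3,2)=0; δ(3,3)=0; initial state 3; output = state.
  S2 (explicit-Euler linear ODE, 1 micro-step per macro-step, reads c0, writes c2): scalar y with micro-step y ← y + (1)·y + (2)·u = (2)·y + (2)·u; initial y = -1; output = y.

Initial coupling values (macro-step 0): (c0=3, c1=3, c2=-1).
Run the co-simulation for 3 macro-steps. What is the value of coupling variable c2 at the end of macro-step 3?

c2 at macro-step 3 = 34

macro 1: S0 reads c0=3 → after 2×micro: 4; S1 reads c1=3 → after 3×micro: 0; S2 reads c0=3 → after 1×micro: 4 ⇒ (c0=4, c1=0, c2=4)
macro 2: S0 reads c0=4 → after 2×micro: 1; S1 reads c1=0 → after 3×micro: 1; S2 reads c0=4 → after 1×micro: 16 ⇒ (c0=1, c1=1, c2=16)
macro 3: S0 reads c0=1 → after 2×micro: 3; S1 reads c1=1 → after 3×micro: 1; S2 reads c0=1 → after 1×micro: 34 ⇒ (c0=3, c1=1, c2=34)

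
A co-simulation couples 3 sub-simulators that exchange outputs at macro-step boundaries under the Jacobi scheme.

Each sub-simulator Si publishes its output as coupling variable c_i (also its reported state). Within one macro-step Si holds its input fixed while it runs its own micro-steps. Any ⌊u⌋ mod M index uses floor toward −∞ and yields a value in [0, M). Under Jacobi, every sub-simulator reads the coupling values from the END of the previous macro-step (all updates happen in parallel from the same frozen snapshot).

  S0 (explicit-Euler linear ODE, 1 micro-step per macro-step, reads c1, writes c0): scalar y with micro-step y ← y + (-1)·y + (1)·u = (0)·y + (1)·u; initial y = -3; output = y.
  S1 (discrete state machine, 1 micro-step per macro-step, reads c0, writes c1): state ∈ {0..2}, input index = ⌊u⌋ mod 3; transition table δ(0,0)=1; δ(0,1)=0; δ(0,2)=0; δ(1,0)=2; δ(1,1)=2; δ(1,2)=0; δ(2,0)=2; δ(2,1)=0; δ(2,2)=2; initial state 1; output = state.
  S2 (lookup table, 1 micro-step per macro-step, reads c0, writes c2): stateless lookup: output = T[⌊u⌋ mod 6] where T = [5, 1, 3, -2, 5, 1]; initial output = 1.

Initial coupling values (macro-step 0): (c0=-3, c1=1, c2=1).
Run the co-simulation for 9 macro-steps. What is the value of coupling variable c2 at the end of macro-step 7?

c2 at macro-step 7 = 3

macro 1: S0 reads c1=1 → after 1×micro: 1; S1 reads c0=-3 → after 1×micro: 2; S2 reads c0=-3 → after 1×micro: -2 ⇒ (c0=1, c1=2, c2=-2)
macro 2: S0 reads c1=2 → after 1×micro: 2; S1 reads c0=1 → after 1×micro: 0; S2 reads c0=1 → after 1×micro: 1 ⇒ (c0=2, c1=0, c2=1)
macro 3: S0 reads c1=0 → after 1×micro: 0; S1 reads c0=2 → after 1×micro: 0; S2 reads c0=2 → after 1×micro: 3 ⇒ (c0=0, c1=0, c2=3)
macro 4: S0 reads c1=0 → after 1×micro: 0; S1 reads c0=0 → after 1×micro: 1; S2 reads c0=0 → after 1×micro: 5 ⇒ (c0=0, c1=1, c2=5)
macro 5: S0 reads c1=1 → after 1×micro: 1; S1 reads c0=0 → after 1×micro: 2; S2 reads c0=0 → after 1×micro: 5 ⇒ (c0=1, c1=2, c2=5)
macro 6: S0 reads c1=2 → after 1×micro: 2; S1 reads c0=1 → after 1×micro: 0; S2 reads c0=1 → after 1×micro: 1 ⇒ (c0=2, c1=0, c2=1)
macro 7: S0 reads c1=0 → after 1×micro: 0; S1 reads c0=2 → after 1×micro: 0; S2 reads c0=2 → after 1×micro: 3 ⇒ (c0=0, c1=0, c2=3)
macro 8: S0 reads c1=0 → after 1×micro: 0; S1 reads c0=0 → after 1×micro: 1; S2 reads c0=0 → after 1×micro: 5 ⇒ (c0=0, c1=1, c2=5)
macro 9: S0 reads c1=1 → after 1×micro: 1; S1 reads c0=0 → after 1×micro: 2; S2 reads c0=0 → after 1×micro: 5 ⇒ (c0=1, c1=2, c2=5)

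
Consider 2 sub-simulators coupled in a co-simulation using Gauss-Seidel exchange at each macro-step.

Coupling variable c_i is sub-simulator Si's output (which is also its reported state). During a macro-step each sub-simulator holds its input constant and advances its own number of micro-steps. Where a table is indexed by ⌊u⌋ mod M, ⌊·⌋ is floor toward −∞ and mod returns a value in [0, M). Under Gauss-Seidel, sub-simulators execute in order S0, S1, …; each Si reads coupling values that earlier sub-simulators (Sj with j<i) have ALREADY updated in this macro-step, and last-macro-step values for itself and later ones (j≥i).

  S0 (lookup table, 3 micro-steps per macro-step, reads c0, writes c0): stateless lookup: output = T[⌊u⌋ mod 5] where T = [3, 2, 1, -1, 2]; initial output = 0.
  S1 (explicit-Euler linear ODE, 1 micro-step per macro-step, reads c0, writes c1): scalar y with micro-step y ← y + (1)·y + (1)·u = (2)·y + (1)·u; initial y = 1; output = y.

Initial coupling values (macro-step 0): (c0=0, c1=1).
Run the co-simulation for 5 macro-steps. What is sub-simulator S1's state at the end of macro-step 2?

macro 1: S0 reads c0=0 → after 3×micro: 3; S1 reads c0=3 → after 1×micro: 5 ⇒ (c0=3, c1=5)
macro 2: S0 reads c0=3 → after 3×micro: -1; S1 reads c0=-1 → after 1×micro: 9 ⇒ (c0=-1, c1=9)
macro 3: S0 reads c0=-1 → after 3×micro: 2; S1 reads c0=2 → after 1×micro: 20 ⇒ (c0=2, c1=20)
macro 4: S0 reads c0=2 → after 3×micro: 1; S1 reads c0=1 → after 1×micro: 41 ⇒ (c0=1, c1=41)
macro 5: S0 reads c0=1 → after 3×micro: 2; S1 reads c0=2 → after 1×micro: 84 ⇒ (c0=2, c1=84)

S1 state at macro-step 2 = 9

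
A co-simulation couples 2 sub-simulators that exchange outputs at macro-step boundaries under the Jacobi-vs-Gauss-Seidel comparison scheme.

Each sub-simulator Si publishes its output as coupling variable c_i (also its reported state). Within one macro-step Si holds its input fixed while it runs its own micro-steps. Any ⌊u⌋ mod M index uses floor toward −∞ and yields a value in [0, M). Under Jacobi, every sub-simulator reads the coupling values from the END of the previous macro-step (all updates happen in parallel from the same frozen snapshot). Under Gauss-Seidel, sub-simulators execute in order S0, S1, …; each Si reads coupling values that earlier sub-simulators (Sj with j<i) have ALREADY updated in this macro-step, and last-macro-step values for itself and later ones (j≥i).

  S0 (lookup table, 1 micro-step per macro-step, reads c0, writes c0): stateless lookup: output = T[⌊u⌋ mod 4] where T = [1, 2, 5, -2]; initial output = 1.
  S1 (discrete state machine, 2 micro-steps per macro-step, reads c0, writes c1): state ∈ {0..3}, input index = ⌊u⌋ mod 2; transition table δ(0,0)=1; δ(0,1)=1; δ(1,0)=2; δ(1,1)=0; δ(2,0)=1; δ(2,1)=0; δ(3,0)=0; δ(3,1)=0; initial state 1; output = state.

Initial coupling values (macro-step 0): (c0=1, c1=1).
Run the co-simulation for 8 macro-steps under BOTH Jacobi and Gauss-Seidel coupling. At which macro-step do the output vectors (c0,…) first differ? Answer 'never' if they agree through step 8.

[Jacobi] macro 1: S0 reads c0=1 → after 1×micro: 2; S1 reads c0=1 → after 2×micro: 1 ⇒ (c0=2, c1=1)
[Jacobi] macro 2: S0 reads c0=2 → after 1×micro: 5; S1 reads c0=2 → after 2×micro: 1 ⇒ (c0=5, c1=1)
[Jacobi] macro 3: S0 reads c0=5 → after 1×micro: 2; S1 reads c0=5 → after 2×micro: 1 ⇒ (c0=2, c1=1)
[Jacobi] macro 4: S0 reads c0=2 → after 1×micro: 5; S1 reads c0=2 → after 2×micro: 1 ⇒ (c0=5, c1=1)
[Jacobi] macro 5: S0 reads c0=5 → after 1×micro: 2; S1 reads c0=5 → after 2×micro: 1 ⇒ (c0=2, c1=1)
[Jacobi] macro 6: S0 reads c0=2 → after 1×micro: 5; S1 reads c0=2 → after 2×micro: 1 ⇒ (c0=5, c1=1)
[Jacobi] macro 7: S0 reads c0=5 → after 1×micro: 2; S1 reads c0=5 → after 2×micro: 1 ⇒ (c0=2, c1=1)
[Jacobi] macro 8: S0 reads c0=2 → after 1×micro: 5; S1 reads c0=2 → after 2×micro: 1 ⇒ (c0=5, c1=1)
[Gauss-Seidel] macro 1: S0 reads c0=1 → after 1×micro: 2; S1 reads c0=2 → after 2×micro: 1 ⇒ (c0=2, c1=1)
[Gauss-Seidel] macro 2: S0 reads c0=2 → after 1×micro: 5; S1 reads c0=5 → after 2×micro: 1 ⇒ (c0=5, c1=1)
[Gauss-Seidel] macro 3: S0 reads c0=5 → after 1×micro: 2; S1 reads c0=2 → after 2×micro: 1 ⇒ (c0=2, c1=1)
[Gauss-Seidel] macro 4: S0 reads c0=2 → after 1×micro: 5; S1 reads c0=5 → after 2×micro: 1 ⇒ (c0=5, c1=1)
[Gauss-Seidel] macro 5: S0 reads c0=5 → after 1×micro: 2; S1 reads c0=2 → after 2×micro: 1 ⇒ (c0=2, c1=1)
[Gauss-Seidel] macro 6: S0 reads c0=2 → after 1×micro: 5; S1 reads c0=5 → after 2×micro: 1 ⇒ (c0=5, c1=1)
[Gauss-Seidel] macro 7: S0 reads c0=5 → after 1×micro: 2; S1 reads c0=2 → after 2×micro: 1 ⇒ (c0=2, c1=1)
[Gauss-Seidel] macro 8: S0 reads c0=2 → after 1×micro: 5; S1 reads c0=5 → after 2×micro: 1 ⇒ (c0=5, c1=1)

first divergence at macro-step: never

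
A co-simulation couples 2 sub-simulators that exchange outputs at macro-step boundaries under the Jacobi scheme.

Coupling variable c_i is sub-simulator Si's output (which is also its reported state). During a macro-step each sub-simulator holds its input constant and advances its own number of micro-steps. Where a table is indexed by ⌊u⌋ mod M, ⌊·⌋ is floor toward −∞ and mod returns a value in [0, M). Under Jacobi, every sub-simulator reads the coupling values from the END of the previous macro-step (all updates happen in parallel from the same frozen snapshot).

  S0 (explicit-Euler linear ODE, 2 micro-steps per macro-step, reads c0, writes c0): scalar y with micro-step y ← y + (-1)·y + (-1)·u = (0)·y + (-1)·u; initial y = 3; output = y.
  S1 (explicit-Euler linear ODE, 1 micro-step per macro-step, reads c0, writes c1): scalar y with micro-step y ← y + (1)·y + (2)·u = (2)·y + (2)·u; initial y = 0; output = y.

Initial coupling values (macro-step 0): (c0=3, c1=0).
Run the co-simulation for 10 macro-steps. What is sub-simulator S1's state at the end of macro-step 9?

S1 state at macro-step 9 = 1026

macro 1: S0 reads c0=3 → after 2×micro: -3; S1 reads c0=3 → after 1×micro: 6 ⇒ (c0=-3, c1=6)
macro 2: S0 reads c0=-3 → after 2×micro: 3; S1 reads c0=-3 → after 1×micro: 6 ⇒ (c0=3, c1=6)
macro 3: S0 reads c0=3 → after 2×micro: -3; S1 reads c0=3 → after 1×micro: 18 ⇒ (c0=-3, c1=18)
macro 4: S0 reads c0=-3 → after 2×micro: 3; S1 reads c0=-3 → after 1×micro: 30 ⇒ (c0=3, c1=30)
macro 5: S0 reads c0=3 → after 2×micro: -3; S1 reads c0=3 → after 1×micro: 66 ⇒ (c0=-3, c1=66)
macro 6: S0 reads c0=-3 → after 2×micro: 3; S1 reads c0=-3 → after 1×micro: 126 ⇒ (c0=3, c1=126)
macro 7: S0 reads c0=3 → after 2×micro: -3; S1 reads c0=3 → after 1×micro: 258 ⇒ (c0=-3, c1=258)
macro 8: S0 reads c0=-3 → after 2×micro: 3; S1 reads c0=-3 → after 1×micro: 510 ⇒ (c0=3, c1=510)
macro 9: S0 reads c0=3 → after 2×micro: -3; S1 reads c0=3 → after 1×micro: 1026 ⇒ (c0=-3, c1=1026)
macro 10: S0 reads c0=-3 → after 2×micro: 3; S1 reads c0=-3 → after 1×micro: 2046 ⇒ (c0=3, c1=2046)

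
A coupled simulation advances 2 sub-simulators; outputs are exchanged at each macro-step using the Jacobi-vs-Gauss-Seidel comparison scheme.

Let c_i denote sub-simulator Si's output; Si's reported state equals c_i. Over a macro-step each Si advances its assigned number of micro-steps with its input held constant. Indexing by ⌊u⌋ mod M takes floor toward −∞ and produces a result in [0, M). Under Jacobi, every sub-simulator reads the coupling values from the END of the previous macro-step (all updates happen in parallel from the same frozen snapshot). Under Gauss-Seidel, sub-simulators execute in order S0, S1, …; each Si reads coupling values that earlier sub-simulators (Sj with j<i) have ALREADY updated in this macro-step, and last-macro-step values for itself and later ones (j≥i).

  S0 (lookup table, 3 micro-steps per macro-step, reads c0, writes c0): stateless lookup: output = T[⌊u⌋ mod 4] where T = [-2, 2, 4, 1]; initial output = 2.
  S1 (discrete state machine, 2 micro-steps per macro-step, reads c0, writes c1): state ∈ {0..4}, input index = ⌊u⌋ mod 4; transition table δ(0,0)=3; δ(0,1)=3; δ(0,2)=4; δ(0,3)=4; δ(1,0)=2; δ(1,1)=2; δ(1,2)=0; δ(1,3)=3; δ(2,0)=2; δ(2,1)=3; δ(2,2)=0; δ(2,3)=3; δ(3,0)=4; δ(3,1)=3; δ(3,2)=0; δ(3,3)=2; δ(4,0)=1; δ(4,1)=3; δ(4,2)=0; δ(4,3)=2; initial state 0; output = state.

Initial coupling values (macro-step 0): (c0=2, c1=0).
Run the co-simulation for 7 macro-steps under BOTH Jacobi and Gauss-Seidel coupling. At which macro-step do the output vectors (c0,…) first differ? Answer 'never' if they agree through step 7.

first divergence at macro-step: 1

[Jacobi] macro 1: S0 reads c0=2 → after 3×micro: 4; S1 reads c0=2 → after 2×micro: 0 ⇒ (c0=4, c1=0)
[Jacobi] macro 2: S0 reads c0=4 → after 3×micro: -2; S1 reads c0=4 → after 2×micro: 4 ⇒ (c0=-2, c1=4)
[Jacobi] macro 3: S0 reads c0=-2 → after 3×micro: 4; S1 reads c0=-2 → after 2×micro: 4 ⇒ (c0=4, c1=4)
[Jacobi] macro 4: S0 reads c0=4 → after 3×micro: -2; S1 reads c0=4 → after 2×micro: 2 ⇒ (c0=-2, c1=2)
[Jacobi] macro 5: S0 reads c0=-2 → after 3×micro: 4; S1 reads c0=-2 → after 2×micro: 4 ⇒ (c0=4, c1=4)
[Jacobi] macro 6: S0 reads c0=4 → after 3×micro: -2; S1 reads c0=4 → after 2×micro: 2 ⇒ (c0=-2, c1=2)
[Jacobi] macro 7: S0 reads c0=-2 → after 3×micro: 4; S1 reads c0=-2 → after 2×micro: 4 ⇒ (c0=4, c1=4)
[Gauss-Seidel] macro 1: S0 reads c0=2 → after 3×micro: 4; S1 reads c0=4 → after 2×micro: 4 ⇒ (c0=4, c1=4)
[Gauss-Seidel] macro 2: S0 reads c0=4 → after 3×micro: -2; S1 reads c0=-2 → after 2×micro: 4 ⇒ (c0=-2, c1=4)
[Gauss-Seidel] macro 3: S0 reads c0=-2 → after 3×micro: 4; S1 reads c0=4 → after 2×micro: 2 ⇒ (c0=4, c1=2)
[Gauss-Seidel] macro 4: S0 reads c0=4 → after 3×micro: -2; S1 reads c0=-2 → after 2×micro: 4 ⇒ (c0=-2, c1=4)
[Gauss-Seidel] macro 5: S0 reads c0=-2 → after 3×micro: 4; S1 reads c0=4 → after 2×micro: 2 ⇒ (c0=4, c1=2)
[Gauss-Seidel] macro 6: S0 reads c0=4 → after 3×micro: -2; S1 reads c0=-2 → after 2×micro: 4 ⇒ (c0=-2, c1=4)
[Gauss-Seidel] macro 7: S0 reads c0=-2 → after 3×micro: 4; S1 reads c0=4 → after 2×micro: 2 ⇒ (c0=4, c1=2)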